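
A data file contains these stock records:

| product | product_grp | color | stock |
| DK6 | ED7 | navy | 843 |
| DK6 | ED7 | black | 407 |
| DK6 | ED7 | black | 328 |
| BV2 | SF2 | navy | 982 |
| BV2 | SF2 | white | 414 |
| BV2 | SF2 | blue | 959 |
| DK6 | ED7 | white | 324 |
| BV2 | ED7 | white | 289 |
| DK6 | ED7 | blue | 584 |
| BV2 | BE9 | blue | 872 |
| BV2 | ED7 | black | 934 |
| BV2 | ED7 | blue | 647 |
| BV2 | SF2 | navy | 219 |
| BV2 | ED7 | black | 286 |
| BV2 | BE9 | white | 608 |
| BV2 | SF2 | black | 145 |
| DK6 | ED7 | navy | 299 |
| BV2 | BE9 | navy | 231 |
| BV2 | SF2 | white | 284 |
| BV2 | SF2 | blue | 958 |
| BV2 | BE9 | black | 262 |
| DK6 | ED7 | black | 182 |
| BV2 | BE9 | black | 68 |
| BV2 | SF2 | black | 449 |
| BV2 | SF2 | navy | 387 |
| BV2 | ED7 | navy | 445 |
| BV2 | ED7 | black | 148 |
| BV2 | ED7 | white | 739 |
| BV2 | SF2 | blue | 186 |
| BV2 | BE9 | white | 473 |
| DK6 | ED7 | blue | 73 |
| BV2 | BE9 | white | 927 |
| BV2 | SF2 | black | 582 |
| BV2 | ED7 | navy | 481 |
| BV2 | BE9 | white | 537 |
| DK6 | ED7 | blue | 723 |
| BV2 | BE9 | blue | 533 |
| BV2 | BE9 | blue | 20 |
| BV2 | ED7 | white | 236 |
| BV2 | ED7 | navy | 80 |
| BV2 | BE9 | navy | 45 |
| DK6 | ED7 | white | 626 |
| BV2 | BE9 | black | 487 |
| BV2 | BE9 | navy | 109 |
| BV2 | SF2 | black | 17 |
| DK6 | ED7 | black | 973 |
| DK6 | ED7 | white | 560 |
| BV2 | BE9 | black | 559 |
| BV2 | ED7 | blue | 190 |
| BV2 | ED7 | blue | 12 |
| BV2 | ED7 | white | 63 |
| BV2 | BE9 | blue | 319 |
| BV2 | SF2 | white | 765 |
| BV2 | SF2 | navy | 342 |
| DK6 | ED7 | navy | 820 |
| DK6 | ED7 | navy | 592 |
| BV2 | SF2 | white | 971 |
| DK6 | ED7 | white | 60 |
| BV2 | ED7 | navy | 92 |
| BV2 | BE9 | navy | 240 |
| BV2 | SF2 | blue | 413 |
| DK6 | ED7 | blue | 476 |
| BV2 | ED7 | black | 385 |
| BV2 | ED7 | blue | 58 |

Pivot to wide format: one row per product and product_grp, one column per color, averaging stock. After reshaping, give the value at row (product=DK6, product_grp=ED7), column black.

472.50

Rows with product=DK6, product_grp=ED7 and color=black: stock values are 407, 328, 182, 973.
(407 + 328 + 182 + 973) / 4 = 472.50.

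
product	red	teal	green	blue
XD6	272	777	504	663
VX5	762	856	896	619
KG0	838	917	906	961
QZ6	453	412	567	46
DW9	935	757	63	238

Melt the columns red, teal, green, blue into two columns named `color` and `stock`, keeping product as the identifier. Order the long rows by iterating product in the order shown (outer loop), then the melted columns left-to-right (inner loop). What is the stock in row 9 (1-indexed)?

838

20 rows total (5 × 4). Row 9: index ⌊(9-1)/4⌋ = 2 into product → KG0; (9-1) mod 4 = 0 into the melted columns → red.
So row 9 is (KG0, red, 838); stock = 838.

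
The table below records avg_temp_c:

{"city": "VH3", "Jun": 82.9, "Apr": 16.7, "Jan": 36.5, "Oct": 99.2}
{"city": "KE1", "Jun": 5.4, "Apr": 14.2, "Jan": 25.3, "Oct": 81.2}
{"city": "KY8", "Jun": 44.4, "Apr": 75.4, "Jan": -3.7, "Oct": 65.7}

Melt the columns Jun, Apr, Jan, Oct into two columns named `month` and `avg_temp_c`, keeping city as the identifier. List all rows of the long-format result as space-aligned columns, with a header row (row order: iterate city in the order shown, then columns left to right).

Each (city, column) pair becomes one row: 3 × 4 = 12 rows.
For example, (VH3, Jun) → avg_temp_c=82.9.

city  month  avg_temp_c
VH3   Jun    82.9      
VH3   Apr    16.7      
VH3   Jan    36.5      
VH3   Oct    99.2      
KE1   Jun    5.4       
KE1   Apr    14.2      
KE1   Jan    25.3      
KE1   Oct    81.2      
KY8   Jun    44.4      
KY8   Apr    75.4      
KY8   Jan    -3.7      
KY8   Oct    65.7      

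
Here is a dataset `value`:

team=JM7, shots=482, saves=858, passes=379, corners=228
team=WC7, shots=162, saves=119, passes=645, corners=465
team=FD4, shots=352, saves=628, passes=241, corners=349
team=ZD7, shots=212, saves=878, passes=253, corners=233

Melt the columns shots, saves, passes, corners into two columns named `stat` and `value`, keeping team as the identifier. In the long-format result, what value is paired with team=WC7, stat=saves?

Unpivoting turns each (team, wide-column) pair into one long row.
The wide cell at row WC7, column saves holds 119, so the long row (WC7, saves) has value=119.

119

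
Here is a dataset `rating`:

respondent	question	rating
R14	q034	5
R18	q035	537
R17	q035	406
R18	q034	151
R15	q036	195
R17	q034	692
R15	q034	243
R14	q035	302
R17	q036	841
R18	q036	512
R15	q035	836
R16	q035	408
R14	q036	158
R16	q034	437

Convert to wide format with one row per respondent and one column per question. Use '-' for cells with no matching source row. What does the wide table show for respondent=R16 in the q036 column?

No long-format row has respondent=R16 and question=q036, so the cell is -.

-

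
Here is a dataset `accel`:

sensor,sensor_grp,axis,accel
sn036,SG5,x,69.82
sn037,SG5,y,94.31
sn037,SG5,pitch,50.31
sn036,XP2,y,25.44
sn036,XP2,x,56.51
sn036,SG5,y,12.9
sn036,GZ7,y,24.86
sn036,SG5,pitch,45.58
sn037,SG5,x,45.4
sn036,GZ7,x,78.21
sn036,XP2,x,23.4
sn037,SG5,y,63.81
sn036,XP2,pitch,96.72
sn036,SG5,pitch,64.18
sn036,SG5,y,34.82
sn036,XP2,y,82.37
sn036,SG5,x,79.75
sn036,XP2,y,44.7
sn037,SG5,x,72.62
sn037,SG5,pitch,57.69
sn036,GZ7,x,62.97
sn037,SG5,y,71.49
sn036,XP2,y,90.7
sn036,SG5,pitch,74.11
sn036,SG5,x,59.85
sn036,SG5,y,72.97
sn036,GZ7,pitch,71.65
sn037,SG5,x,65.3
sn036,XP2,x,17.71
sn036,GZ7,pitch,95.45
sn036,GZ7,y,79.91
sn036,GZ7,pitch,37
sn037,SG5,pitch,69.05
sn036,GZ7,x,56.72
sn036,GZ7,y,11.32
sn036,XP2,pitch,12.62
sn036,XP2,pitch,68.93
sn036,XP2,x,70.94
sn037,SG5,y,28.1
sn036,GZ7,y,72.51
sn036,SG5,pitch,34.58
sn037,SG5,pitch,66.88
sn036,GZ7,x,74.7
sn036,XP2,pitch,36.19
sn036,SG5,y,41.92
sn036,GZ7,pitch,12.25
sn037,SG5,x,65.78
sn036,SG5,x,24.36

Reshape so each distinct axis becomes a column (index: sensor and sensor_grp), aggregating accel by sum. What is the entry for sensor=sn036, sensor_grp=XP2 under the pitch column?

214.46

Rows with sensor=sn036, sensor_grp=XP2 and axis=pitch: accel values are 96.72, 12.62, 68.93, 36.19.
96.72 + 12.62 + 68.93 + 36.19 = 214.46.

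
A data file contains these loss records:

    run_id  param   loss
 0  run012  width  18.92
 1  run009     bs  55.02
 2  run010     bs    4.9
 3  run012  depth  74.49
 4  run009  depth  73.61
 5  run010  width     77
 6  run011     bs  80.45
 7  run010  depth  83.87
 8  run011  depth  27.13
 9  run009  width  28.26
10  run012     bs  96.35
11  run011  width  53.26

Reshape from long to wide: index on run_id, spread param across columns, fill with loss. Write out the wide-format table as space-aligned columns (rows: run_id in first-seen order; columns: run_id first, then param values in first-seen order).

run_id  width  bs     depth
run012  18.92  96.35  74.49
run009  28.26  55.02  73.61
run010  77     4.9    83.87
run011  53.26  80.45  27.13

Columns: run_id plus the 3 distinct param values (width, bs, depth).
For example, row run012 column width takes loss=18.92 from the long row (run012, width).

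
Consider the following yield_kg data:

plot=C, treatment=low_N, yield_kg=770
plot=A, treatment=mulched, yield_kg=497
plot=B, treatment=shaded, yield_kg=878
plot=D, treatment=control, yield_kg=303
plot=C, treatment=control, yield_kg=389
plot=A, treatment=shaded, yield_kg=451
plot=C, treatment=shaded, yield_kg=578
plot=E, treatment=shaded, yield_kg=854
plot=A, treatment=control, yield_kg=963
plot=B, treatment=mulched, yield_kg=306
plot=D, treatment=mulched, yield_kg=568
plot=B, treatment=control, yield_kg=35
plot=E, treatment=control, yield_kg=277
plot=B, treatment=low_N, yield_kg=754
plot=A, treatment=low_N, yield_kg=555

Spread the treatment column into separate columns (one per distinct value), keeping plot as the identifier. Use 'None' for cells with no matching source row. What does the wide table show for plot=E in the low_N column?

No long-format row has plot=E and treatment=low_N, so the cell is None.

None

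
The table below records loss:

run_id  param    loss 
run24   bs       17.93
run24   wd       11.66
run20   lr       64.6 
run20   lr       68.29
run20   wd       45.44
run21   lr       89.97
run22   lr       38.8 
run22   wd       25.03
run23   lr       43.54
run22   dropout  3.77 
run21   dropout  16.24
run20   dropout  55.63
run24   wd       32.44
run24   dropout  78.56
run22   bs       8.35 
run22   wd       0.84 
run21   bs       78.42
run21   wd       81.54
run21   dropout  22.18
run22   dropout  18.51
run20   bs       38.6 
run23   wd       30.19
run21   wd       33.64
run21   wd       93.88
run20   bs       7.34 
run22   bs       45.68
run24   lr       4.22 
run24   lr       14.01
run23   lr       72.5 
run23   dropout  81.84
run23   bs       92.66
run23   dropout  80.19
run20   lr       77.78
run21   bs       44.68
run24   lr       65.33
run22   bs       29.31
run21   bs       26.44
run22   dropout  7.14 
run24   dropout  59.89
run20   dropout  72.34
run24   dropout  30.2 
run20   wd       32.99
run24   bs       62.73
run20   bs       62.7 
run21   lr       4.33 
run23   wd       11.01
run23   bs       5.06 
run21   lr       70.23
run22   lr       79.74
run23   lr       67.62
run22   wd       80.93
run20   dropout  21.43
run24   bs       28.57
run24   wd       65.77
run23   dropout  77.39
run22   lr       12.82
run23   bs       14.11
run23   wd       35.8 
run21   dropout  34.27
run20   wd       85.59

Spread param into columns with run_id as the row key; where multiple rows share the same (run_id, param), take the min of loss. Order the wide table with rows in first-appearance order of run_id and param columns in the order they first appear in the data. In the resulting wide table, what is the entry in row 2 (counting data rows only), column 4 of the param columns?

21.43

With rows in first-appearance order of run_id, row 2 is run_id=run20. param columns in first-appearance order: bs, wd, lr, dropout; column 4 is dropout.
Long rows with run_id=run20, param=dropout: min(55.63, 72.34, 21.43) = 21.43.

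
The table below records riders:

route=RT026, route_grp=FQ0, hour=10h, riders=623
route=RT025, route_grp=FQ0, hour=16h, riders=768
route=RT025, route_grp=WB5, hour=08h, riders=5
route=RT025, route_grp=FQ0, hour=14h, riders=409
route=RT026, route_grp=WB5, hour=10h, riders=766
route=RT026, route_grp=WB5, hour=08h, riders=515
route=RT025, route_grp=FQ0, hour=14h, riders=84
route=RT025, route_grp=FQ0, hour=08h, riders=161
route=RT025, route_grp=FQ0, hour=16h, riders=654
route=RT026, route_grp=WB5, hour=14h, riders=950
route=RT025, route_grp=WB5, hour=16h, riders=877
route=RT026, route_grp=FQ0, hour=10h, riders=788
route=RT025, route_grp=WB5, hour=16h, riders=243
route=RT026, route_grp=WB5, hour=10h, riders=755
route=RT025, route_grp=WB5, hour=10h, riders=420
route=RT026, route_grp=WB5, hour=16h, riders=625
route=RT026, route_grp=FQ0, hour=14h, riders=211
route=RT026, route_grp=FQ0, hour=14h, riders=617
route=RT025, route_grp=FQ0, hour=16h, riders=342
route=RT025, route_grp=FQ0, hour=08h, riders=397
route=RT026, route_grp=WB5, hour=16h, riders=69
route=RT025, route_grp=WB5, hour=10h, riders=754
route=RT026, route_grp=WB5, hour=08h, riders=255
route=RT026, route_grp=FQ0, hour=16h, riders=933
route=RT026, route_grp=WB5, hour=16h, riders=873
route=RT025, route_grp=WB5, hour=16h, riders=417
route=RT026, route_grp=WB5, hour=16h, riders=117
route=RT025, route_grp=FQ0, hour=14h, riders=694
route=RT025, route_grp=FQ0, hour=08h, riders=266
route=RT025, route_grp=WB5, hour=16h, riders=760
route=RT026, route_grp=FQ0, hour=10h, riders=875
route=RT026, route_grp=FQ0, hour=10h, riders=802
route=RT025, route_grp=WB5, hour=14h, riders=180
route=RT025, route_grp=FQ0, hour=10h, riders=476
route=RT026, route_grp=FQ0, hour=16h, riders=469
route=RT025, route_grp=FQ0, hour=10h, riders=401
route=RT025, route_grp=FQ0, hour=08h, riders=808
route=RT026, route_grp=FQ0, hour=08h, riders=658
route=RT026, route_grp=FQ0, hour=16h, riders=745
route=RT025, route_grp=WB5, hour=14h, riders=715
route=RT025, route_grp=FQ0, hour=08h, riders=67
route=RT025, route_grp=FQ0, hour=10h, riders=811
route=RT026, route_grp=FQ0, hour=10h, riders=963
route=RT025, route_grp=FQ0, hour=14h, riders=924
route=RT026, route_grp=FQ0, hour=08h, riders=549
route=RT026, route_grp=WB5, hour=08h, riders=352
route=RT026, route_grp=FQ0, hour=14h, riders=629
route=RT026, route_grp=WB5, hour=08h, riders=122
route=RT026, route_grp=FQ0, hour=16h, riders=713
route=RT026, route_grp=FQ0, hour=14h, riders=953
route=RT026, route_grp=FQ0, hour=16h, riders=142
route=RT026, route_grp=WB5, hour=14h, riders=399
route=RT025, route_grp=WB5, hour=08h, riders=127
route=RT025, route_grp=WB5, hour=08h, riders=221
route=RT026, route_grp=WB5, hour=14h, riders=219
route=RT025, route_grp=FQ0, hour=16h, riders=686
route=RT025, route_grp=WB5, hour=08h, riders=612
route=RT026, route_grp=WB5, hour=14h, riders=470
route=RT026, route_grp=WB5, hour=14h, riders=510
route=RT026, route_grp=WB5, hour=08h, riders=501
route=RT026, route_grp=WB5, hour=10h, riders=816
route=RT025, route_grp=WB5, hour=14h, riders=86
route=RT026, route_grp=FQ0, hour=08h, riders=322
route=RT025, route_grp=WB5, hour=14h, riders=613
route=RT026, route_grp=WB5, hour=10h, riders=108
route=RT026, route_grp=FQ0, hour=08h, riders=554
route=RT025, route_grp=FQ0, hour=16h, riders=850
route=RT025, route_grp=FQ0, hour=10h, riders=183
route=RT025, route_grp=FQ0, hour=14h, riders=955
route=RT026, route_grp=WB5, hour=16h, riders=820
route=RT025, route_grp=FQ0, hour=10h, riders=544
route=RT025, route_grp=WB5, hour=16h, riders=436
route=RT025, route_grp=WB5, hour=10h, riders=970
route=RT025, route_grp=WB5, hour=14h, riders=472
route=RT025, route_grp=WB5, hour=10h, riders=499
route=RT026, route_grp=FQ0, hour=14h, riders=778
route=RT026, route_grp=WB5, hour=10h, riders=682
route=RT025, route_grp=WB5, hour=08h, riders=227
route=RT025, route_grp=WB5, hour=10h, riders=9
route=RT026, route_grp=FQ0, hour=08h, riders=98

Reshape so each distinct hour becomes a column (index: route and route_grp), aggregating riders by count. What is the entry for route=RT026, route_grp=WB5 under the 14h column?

Rows with route=RT026, route_grp=WB5 and hour=14h: riders values are 950, 399, 219, 470, 510.
5 rows match — count = 5.

5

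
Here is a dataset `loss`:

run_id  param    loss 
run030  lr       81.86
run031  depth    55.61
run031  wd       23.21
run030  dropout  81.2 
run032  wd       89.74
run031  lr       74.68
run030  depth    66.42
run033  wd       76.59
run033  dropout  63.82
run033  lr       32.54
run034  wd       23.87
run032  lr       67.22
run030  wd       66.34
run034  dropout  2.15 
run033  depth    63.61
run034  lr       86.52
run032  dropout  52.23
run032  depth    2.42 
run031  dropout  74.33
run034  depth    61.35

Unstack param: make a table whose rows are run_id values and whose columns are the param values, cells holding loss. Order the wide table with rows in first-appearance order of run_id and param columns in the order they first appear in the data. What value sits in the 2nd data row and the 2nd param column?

55.61

With rows in first-appearance order of run_id, row 2 is run_id=run031. param columns in first-appearance order: lr, depth, wd, dropout; column 2 is depth.
Long rows with run_id=run031, param=depth: loss = 55.61.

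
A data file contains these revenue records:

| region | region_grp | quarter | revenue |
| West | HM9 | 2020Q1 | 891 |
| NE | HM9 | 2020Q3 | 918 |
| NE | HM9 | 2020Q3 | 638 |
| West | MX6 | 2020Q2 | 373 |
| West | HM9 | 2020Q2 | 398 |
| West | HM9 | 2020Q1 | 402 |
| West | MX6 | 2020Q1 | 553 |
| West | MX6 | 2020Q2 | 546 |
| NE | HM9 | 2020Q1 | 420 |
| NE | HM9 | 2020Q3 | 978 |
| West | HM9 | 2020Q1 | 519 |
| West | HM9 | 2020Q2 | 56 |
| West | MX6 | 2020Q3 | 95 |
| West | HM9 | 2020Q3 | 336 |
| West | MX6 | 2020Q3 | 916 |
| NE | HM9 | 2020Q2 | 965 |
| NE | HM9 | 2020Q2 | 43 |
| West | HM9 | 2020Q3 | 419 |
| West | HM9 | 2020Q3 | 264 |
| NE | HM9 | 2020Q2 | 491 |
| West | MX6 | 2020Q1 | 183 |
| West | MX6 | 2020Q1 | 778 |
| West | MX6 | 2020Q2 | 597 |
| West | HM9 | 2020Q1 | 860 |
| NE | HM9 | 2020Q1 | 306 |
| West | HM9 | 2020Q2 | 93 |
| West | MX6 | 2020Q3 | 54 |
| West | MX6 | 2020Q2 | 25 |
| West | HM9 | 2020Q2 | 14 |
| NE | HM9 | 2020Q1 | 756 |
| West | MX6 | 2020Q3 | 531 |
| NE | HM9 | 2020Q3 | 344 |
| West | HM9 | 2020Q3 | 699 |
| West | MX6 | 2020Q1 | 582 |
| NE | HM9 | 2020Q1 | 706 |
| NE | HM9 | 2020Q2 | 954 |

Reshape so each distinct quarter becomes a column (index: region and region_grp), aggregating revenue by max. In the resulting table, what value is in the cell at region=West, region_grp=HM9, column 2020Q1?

891

Rows with region=West, region_grp=HM9 and quarter=2020Q1: revenue values are 891, 402, 519, 860.
max(891, 402, 519, 860) = 891.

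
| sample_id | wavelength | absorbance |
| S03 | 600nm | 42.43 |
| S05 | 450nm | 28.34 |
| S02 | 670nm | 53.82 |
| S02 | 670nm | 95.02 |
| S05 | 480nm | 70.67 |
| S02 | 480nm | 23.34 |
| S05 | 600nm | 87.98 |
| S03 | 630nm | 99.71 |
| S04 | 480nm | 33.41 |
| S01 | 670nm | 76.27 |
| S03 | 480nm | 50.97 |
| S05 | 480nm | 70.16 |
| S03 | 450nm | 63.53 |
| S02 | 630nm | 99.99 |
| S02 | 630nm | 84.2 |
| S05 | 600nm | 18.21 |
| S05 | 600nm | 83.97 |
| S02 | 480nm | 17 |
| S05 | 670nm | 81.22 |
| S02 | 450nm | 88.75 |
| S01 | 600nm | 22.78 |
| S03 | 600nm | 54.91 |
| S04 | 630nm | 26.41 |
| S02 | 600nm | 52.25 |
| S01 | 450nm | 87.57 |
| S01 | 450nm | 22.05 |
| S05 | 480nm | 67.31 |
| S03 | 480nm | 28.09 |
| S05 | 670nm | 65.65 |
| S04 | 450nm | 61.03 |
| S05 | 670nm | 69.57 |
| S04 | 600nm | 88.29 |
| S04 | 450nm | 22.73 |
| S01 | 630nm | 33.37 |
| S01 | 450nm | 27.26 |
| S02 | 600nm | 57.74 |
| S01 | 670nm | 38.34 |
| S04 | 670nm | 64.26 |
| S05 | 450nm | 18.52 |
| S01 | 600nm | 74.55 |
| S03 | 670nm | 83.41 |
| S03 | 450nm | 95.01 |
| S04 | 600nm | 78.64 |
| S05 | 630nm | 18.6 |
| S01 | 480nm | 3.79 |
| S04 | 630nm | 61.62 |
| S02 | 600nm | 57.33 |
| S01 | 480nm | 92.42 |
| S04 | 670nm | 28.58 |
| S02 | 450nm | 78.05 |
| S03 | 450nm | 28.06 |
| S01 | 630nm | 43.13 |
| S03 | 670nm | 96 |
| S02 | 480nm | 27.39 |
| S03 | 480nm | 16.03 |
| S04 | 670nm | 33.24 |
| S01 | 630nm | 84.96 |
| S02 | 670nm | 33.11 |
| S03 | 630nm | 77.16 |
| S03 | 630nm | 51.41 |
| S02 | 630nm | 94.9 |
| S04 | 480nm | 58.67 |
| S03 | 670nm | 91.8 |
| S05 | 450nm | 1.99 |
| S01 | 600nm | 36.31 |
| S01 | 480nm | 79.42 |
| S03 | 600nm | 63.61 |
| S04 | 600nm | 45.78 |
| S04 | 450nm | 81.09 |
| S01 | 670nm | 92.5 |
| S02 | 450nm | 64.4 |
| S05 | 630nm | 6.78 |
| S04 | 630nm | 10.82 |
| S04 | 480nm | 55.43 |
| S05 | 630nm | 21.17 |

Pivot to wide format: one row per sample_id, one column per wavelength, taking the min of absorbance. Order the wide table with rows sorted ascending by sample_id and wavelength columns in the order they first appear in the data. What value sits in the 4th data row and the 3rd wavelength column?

With rows sorted ascending by sample_id, row 4 is sample_id=S04. wavelength columns in first-appearance order: 600nm, 450nm, 670nm, 480nm, 630nm; column 3 is 670nm.
Long rows with sample_id=S04, wavelength=670nm: min(64.26, 28.58, 33.24) = 28.58.

28.58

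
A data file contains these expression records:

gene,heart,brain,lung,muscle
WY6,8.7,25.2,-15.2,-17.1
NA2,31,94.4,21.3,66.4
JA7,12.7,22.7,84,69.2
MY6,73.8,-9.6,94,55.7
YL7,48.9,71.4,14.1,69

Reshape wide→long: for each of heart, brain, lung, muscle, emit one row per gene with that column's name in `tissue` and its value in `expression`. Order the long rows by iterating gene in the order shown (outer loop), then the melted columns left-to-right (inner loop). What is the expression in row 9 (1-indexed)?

12.7

20 rows total (5 × 4). Row 9: index ⌊(9-1)/4⌋ = 2 into gene → JA7; (9-1) mod 4 = 0 into the melted columns → heart.
So row 9 is (JA7, heart, 12.7); expression = 12.7.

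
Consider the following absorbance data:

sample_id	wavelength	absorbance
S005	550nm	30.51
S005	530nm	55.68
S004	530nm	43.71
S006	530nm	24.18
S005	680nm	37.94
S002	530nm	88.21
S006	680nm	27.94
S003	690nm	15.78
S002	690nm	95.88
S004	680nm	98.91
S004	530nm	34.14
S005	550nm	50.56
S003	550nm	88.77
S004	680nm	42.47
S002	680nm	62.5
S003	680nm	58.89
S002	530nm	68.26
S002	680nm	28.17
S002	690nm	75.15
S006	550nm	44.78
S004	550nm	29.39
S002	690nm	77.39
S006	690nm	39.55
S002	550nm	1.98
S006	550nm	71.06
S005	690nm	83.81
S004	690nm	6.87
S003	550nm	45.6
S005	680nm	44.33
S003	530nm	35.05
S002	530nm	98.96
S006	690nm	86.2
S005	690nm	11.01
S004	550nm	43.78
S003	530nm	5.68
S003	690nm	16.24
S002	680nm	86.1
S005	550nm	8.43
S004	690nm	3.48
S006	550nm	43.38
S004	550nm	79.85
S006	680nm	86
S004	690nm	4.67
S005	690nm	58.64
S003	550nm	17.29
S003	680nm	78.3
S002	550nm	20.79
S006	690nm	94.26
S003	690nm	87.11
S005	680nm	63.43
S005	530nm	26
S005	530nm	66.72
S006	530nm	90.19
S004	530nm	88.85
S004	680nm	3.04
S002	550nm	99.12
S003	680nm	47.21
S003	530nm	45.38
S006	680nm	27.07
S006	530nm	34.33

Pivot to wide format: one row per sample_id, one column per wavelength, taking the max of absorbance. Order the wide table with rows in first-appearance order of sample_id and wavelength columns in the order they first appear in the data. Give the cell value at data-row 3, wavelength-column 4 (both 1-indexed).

94.26

With rows in first-appearance order of sample_id, row 3 is sample_id=S006. wavelength columns in first-appearance order: 550nm, 530nm, 680nm, 690nm; column 4 is 690nm.
Long rows with sample_id=S006, wavelength=690nm: max(39.55, 86.2, 94.26) = 94.26.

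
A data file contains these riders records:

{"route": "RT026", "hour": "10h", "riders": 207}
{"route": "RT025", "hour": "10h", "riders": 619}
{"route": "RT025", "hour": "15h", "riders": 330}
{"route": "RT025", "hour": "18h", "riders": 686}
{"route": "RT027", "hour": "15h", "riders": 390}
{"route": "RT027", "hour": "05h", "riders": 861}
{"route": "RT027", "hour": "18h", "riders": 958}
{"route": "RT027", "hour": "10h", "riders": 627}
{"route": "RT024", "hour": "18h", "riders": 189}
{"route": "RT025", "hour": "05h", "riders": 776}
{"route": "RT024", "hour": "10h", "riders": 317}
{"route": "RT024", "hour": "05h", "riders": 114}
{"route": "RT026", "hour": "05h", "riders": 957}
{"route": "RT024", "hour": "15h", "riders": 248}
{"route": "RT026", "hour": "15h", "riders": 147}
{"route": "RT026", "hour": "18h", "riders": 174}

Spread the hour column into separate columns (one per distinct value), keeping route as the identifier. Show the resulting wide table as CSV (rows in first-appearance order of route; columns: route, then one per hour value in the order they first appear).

Columns: route plus the 4 distinct hour values (10h, 15h, 18h, 05h).
For example, row RT026 column 10h takes riders=207 from the long row (RT026, 10h).

route,10h,15h,18h,05h
RT026,207,147,174,957
RT025,619,330,686,776
RT027,627,390,958,861
RT024,317,248,189,114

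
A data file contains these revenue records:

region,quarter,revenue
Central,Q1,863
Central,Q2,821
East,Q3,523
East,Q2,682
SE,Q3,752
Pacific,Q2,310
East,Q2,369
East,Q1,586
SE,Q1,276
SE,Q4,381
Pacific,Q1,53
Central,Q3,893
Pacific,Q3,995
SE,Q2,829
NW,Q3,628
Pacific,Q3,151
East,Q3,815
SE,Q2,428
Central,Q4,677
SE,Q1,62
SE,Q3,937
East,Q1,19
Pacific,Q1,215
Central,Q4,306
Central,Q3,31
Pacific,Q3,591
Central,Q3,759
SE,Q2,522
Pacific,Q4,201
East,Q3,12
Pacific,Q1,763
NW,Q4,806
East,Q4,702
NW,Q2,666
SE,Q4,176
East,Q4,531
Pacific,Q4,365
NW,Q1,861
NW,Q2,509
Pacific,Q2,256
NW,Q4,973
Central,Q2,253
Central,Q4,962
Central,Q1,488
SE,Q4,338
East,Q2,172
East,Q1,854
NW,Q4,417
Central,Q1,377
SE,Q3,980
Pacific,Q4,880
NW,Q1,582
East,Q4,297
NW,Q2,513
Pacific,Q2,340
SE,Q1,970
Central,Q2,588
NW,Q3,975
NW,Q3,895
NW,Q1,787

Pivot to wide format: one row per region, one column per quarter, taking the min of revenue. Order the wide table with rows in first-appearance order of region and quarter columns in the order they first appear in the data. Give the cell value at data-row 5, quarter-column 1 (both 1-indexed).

582

With rows in first-appearance order of region, row 5 is region=NW. quarter columns in first-appearance order: Q1, Q2, Q3, Q4; column 1 is Q1.
Long rows with region=NW, quarter=Q1: min(861, 582, 787) = 582.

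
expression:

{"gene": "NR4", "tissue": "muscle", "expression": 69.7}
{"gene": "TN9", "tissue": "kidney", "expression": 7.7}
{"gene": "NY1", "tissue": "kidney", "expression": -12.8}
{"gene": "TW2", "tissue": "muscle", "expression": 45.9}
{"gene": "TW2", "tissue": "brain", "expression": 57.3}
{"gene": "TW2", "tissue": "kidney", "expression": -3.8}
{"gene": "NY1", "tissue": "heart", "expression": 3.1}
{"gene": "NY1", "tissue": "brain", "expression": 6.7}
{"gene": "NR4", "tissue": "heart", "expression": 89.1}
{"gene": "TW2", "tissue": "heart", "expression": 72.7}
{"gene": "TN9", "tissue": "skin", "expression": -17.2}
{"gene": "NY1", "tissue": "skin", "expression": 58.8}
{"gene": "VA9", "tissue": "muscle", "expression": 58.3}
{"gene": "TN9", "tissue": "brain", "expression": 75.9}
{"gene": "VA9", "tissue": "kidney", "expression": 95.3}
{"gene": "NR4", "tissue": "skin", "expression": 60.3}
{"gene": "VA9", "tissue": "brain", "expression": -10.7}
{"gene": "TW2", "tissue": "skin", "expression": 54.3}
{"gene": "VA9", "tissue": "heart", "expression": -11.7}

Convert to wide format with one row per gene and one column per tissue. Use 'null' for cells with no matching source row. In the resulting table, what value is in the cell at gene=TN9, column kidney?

The long row with gene=TN9, tissue=kidney has expression=7.7.

7.7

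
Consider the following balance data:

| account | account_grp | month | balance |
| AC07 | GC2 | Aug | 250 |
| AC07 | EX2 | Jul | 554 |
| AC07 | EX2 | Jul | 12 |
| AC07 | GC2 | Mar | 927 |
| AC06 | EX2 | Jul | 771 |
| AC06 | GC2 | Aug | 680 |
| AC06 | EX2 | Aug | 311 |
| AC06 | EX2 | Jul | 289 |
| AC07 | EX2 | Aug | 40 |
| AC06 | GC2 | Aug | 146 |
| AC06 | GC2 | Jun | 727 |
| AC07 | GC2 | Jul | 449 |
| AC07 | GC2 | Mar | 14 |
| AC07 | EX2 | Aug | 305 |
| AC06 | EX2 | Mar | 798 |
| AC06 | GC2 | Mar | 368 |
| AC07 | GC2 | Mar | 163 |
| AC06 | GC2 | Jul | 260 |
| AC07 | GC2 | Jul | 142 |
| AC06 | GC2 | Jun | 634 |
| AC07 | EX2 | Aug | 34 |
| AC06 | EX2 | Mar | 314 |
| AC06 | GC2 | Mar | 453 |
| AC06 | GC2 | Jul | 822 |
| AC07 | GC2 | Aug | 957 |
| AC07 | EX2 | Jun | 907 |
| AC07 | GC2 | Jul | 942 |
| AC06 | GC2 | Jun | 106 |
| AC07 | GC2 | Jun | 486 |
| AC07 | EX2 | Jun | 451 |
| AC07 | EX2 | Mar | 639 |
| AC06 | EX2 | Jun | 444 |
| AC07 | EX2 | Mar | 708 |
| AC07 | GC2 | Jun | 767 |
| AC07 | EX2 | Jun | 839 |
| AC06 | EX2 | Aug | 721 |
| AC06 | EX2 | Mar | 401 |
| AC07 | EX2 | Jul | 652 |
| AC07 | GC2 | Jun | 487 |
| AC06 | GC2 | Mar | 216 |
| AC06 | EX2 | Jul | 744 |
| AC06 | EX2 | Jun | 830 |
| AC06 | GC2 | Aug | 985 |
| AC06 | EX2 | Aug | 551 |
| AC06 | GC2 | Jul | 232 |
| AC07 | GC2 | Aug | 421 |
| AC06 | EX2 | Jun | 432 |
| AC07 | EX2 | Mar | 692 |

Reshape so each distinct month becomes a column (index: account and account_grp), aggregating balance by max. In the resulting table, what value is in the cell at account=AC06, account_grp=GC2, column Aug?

985

Rows with account=AC06, account_grp=GC2 and month=Aug: balance values are 680, 146, 985.
max(680, 146, 985) = 985.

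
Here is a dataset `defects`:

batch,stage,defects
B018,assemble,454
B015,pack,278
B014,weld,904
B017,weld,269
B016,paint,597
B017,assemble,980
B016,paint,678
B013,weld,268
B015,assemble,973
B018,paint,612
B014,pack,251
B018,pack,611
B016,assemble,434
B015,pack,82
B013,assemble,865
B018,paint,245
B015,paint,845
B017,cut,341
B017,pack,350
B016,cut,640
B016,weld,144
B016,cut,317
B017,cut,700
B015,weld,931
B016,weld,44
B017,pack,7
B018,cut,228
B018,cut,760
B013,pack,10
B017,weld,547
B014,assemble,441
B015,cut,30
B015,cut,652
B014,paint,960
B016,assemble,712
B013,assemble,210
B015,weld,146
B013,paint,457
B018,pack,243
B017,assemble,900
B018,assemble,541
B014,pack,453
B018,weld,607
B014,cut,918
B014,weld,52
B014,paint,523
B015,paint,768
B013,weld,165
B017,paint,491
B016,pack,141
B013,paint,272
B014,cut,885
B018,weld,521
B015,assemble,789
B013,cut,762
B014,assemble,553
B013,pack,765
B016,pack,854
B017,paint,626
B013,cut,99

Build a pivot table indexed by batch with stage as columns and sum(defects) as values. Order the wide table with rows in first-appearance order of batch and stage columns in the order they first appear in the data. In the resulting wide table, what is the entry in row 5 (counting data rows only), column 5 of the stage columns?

With rows in first-appearance order of batch, row 5 is batch=B016. stage columns in first-appearance order: assemble, pack, weld, paint, cut; column 5 is cut.
Long rows with batch=B016, stage=cut: 640 + 317 = 957.

957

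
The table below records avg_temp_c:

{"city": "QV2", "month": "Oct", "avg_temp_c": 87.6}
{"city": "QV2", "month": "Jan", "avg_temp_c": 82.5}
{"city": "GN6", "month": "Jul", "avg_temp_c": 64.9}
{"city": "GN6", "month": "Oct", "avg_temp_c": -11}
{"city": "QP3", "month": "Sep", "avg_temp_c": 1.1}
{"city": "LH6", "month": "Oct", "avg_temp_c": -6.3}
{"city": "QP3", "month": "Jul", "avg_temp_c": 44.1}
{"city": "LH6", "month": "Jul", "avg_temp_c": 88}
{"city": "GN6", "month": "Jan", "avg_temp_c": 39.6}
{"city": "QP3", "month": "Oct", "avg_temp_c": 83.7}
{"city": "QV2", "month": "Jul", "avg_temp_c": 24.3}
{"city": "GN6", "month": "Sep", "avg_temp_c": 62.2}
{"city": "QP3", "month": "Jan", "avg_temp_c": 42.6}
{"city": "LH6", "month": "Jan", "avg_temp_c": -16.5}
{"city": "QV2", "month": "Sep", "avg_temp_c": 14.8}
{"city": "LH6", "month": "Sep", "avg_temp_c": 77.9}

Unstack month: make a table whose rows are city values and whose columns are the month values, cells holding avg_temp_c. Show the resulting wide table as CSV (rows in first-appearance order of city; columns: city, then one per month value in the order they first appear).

Columns: city plus the 4 distinct month values (Oct, Jan, Jul, Sep).
For example, row QV2 column Oct takes avg_temp_c=87.6 from the long row (QV2, Oct).

city,Oct,Jan,Jul,Sep
QV2,87.6,82.5,24.3,14.8
GN6,-11,39.6,64.9,62.2
QP3,83.7,42.6,44.1,1.1
LH6,-6.3,-16.5,88,77.9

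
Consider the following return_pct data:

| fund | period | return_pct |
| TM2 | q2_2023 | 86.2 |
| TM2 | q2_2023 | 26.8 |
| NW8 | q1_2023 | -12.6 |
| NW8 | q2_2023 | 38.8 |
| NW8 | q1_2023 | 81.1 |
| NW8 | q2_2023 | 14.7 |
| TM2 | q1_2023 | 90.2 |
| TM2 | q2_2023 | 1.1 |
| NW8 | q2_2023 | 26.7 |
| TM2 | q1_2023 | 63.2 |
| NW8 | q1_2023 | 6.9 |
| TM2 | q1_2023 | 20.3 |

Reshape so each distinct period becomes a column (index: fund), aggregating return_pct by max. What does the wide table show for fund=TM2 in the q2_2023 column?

Rows with fund=TM2 and period=q2_2023: return_pct values are 86.2, 26.8, 1.1.
max(86.2, 26.8, 1.1) = 86.2.

86.2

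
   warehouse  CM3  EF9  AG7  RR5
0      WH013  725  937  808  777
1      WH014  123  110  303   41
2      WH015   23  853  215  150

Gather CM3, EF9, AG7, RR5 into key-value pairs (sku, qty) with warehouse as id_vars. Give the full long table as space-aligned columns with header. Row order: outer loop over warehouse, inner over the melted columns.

Each (warehouse, column) pair becomes one row: 3 × 4 = 12 rows.
For example, (WH013, CM3) → qty=725.

warehouse  sku  qty
WH013      CM3  725
WH013      EF9  937
WH013      AG7  808
WH013      RR5  777
WH014      CM3  123
WH014      EF9  110
WH014      AG7  303
WH014      RR5  41 
WH015      CM3  23 
WH015      EF9  853
WH015      AG7  215
WH015      RR5  150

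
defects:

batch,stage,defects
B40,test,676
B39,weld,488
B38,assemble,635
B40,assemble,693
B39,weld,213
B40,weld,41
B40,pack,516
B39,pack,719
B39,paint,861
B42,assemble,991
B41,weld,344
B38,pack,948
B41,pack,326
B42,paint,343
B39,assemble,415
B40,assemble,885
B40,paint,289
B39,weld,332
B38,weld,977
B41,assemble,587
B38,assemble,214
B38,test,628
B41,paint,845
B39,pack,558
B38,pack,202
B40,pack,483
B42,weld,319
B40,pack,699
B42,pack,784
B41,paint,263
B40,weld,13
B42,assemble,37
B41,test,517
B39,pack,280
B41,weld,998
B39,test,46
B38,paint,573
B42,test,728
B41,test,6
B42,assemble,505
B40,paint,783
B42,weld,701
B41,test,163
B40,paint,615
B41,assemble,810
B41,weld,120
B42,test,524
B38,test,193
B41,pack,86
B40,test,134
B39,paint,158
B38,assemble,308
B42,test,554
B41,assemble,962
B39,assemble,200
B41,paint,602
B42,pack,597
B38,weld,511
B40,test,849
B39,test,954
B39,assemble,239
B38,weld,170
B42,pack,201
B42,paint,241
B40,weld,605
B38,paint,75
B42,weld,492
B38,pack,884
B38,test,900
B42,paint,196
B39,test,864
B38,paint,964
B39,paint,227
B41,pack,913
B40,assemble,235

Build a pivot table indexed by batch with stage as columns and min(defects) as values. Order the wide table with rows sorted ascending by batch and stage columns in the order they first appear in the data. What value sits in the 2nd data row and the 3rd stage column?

200

With rows sorted ascending by batch, row 2 is batch=B39. stage columns in first-appearance order: test, weld, assemble, pack, paint; column 3 is assemble.
Long rows with batch=B39, stage=assemble: min(415, 200, 239) = 200.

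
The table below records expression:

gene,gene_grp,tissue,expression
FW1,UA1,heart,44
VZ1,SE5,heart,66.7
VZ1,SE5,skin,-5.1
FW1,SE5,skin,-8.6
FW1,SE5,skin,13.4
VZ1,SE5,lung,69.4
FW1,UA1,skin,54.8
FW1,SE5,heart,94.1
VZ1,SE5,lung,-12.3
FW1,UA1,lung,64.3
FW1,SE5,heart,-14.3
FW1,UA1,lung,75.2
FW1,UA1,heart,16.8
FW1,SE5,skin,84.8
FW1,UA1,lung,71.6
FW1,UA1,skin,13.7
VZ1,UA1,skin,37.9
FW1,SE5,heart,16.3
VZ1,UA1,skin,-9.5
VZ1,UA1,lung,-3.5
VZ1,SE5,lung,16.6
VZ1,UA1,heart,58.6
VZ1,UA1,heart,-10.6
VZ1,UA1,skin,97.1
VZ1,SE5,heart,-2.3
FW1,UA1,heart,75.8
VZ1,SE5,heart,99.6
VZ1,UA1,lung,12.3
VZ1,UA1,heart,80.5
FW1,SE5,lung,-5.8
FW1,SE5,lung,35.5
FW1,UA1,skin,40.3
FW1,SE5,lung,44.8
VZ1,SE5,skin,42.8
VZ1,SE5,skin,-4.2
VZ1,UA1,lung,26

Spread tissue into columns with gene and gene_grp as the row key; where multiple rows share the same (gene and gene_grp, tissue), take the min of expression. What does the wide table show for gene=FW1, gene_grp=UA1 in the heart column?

16.8

Rows with gene=FW1, gene_grp=UA1 and tissue=heart: expression values are 44, 16.8, 75.8.
min(44, 16.8, 75.8) = 16.8.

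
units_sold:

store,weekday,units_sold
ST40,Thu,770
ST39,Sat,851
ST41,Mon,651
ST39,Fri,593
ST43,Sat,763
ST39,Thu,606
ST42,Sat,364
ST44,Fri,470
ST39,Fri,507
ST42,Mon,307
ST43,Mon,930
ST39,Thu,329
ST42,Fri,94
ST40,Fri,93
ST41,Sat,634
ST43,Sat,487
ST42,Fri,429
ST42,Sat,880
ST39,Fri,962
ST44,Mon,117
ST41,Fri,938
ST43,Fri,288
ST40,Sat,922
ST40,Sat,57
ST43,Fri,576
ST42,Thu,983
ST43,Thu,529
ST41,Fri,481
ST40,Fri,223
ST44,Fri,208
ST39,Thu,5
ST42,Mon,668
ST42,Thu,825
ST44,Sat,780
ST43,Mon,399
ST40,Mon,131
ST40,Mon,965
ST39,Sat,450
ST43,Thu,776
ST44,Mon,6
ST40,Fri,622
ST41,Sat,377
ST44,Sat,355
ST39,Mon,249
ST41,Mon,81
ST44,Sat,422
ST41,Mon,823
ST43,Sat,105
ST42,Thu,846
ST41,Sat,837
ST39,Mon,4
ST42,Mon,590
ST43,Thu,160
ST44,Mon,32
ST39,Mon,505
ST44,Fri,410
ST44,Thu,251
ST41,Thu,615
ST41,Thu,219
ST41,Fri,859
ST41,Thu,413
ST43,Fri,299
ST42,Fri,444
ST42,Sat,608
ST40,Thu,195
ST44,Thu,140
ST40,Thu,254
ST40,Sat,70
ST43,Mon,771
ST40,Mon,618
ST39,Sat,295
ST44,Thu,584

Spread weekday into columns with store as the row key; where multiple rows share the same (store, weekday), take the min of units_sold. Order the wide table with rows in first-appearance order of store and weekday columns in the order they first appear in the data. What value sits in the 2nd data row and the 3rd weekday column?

4

With rows in first-appearance order of store, row 2 is store=ST39. weekday columns in first-appearance order: Thu, Sat, Mon, Fri; column 3 is Mon.
Long rows with store=ST39, weekday=Mon: min(249, 4, 505) = 4.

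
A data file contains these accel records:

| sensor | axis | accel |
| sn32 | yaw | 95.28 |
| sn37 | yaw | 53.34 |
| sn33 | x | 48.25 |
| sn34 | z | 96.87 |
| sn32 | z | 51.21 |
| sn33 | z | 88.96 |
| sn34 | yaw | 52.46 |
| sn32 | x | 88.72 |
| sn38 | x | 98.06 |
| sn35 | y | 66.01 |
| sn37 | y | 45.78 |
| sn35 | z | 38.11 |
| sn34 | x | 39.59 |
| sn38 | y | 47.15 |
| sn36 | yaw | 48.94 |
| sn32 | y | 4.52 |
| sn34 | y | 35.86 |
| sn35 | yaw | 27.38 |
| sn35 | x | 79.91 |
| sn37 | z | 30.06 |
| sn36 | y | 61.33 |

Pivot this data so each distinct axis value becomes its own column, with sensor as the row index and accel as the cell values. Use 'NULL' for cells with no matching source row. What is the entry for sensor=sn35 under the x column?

The long row with sensor=sn35, axis=x has accel=79.91.

79.91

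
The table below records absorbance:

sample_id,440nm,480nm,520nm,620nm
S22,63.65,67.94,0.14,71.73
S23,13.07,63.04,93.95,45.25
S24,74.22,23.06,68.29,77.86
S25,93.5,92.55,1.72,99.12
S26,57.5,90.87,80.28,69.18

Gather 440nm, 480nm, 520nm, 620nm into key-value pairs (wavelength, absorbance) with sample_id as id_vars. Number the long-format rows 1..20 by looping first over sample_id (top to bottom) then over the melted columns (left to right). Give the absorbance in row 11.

68.29

20 rows total (5 × 4). Row 11: index ⌊(11-1)/4⌋ = 2 into sample_id → S24; (11-1) mod 4 = 2 into the melted columns → 520nm.
So row 11 is (S24, 520nm, 68.29); absorbance = 68.29.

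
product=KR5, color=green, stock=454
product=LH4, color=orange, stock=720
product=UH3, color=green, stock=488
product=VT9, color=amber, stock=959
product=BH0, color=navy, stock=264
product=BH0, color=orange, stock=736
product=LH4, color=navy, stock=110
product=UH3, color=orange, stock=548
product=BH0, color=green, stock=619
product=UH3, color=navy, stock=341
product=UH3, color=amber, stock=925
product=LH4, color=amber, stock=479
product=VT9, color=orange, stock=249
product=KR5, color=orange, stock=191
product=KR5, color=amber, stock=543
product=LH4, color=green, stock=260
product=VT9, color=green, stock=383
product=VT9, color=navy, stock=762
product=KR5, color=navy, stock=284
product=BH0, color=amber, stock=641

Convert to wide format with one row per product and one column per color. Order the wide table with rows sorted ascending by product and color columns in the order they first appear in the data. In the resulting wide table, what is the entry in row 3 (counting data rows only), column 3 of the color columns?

With rows sorted ascending by product, row 3 is product=LH4. color columns in first-appearance order: green, orange, amber, navy; column 3 is amber.
Long rows with product=LH4, color=amber: stock = 479.

479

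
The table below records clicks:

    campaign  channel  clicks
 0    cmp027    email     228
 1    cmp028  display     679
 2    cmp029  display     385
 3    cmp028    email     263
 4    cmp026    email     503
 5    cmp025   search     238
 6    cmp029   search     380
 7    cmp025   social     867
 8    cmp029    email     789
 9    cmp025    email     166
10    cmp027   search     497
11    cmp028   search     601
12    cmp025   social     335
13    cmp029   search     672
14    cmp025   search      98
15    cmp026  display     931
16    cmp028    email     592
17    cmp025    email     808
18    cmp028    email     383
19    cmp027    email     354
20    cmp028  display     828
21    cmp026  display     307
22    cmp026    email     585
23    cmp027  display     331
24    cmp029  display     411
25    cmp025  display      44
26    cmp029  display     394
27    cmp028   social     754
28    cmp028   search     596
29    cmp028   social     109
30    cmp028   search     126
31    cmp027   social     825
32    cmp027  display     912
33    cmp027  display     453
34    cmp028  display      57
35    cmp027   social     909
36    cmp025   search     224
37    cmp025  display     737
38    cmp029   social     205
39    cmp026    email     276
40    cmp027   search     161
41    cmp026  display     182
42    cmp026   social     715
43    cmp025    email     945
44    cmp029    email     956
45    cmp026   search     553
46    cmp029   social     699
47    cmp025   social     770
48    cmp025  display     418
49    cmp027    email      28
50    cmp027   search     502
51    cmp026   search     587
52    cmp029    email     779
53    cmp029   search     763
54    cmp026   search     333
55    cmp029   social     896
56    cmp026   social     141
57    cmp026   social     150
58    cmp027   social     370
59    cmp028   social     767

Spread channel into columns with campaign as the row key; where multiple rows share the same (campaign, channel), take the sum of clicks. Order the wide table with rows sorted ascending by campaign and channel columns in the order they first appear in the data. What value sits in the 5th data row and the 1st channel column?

2524

With rows sorted ascending by campaign, row 5 is campaign=cmp029. channel columns in first-appearance order: email, display, search, social; column 1 is email.
Long rows with campaign=cmp029, channel=email: 789 + 956 + 779 = 2524.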